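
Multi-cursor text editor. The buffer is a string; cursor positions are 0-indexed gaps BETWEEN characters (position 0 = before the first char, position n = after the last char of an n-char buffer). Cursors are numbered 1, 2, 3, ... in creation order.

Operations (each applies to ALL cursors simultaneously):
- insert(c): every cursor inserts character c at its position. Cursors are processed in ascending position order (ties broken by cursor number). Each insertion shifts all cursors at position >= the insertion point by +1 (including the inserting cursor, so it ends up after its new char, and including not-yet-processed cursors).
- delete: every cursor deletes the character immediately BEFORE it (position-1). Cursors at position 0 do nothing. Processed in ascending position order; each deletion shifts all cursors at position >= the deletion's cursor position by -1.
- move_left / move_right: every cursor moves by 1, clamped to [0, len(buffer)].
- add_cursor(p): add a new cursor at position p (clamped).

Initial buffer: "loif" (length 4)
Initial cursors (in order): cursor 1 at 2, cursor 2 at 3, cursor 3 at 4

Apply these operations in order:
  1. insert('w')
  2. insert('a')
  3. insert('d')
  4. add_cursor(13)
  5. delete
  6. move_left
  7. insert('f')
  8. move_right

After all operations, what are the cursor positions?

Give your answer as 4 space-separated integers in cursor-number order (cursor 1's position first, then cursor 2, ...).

Answer: 5 9 13 13

Derivation:
After op 1 (insert('w')): buffer="lowiwfw" (len 7), cursors c1@3 c2@5 c3@7, authorship ..1.2.3
After op 2 (insert('a')): buffer="lowaiwafwa" (len 10), cursors c1@4 c2@7 c3@10, authorship ..11.22.33
After op 3 (insert('d')): buffer="lowadiwadfwad" (len 13), cursors c1@5 c2@9 c3@13, authorship ..111.222.333
After op 4 (add_cursor(13)): buffer="lowadiwadfwad" (len 13), cursors c1@5 c2@9 c3@13 c4@13, authorship ..111.222.333
After op 5 (delete): buffer="lowaiwafw" (len 9), cursors c1@4 c2@7 c3@9 c4@9, authorship ..11.22.3
After op 6 (move_left): buffer="lowaiwafw" (len 9), cursors c1@3 c2@6 c3@8 c4@8, authorship ..11.22.3
After op 7 (insert('f')): buffer="lowfaiwfafffw" (len 13), cursors c1@4 c2@8 c3@12 c4@12, authorship ..111.222.343
After op 8 (move_right): buffer="lowfaiwfafffw" (len 13), cursors c1@5 c2@9 c3@13 c4@13, authorship ..111.222.343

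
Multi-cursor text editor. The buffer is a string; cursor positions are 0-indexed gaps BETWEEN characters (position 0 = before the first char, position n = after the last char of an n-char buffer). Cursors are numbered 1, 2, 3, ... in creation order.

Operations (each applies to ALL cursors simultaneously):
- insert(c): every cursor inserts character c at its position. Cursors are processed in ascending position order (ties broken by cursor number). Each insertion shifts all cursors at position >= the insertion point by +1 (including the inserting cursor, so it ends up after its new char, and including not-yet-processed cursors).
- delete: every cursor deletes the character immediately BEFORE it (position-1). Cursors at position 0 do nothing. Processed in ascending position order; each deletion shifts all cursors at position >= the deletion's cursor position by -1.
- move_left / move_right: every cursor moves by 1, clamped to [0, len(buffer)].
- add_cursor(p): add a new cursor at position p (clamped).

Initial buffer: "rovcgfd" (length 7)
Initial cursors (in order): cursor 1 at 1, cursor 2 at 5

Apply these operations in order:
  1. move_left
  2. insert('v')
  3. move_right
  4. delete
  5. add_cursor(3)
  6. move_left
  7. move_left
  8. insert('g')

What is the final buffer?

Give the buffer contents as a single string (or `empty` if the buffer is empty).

After op 1 (move_left): buffer="rovcgfd" (len 7), cursors c1@0 c2@4, authorship .......
After op 2 (insert('v')): buffer="vrovcvgfd" (len 9), cursors c1@1 c2@6, authorship 1....2...
After op 3 (move_right): buffer="vrovcvgfd" (len 9), cursors c1@2 c2@7, authorship 1....2...
After op 4 (delete): buffer="vovcvfd" (len 7), cursors c1@1 c2@5, authorship 1...2..
After op 5 (add_cursor(3)): buffer="vovcvfd" (len 7), cursors c1@1 c3@3 c2@5, authorship 1...2..
After op 6 (move_left): buffer="vovcvfd" (len 7), cursors c1@0 c3@2 c2@4, authorship 1...2..
After op 7 (move_left): buffer="vovcvfd" (len 7), cursors c1@0 c3@1 c2@3, authorship 1...2..
After op 8 (insert('g')): buffer="gvgovgcvfd" (len 10), cursors c1@1 c3@3 c2@6, authorship 113..2.2..

Answer: gvgovgcvfd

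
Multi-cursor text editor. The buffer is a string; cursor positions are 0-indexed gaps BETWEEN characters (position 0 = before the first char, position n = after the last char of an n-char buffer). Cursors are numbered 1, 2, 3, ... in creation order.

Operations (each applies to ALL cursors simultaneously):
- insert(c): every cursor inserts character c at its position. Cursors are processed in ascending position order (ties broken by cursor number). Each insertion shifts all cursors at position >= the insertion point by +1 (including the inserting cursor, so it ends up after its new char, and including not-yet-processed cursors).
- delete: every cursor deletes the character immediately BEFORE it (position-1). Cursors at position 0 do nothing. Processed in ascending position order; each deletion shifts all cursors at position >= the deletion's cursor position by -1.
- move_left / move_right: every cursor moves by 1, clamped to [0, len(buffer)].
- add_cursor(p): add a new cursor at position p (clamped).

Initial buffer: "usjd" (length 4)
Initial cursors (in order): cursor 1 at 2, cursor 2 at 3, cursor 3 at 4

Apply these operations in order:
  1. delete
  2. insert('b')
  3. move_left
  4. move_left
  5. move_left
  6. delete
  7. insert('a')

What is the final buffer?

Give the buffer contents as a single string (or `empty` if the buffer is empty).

Answer: aaabbb

Derivation:
After op 1 (delete): buffer="u" (len 1), cursors c1@1 c2@1 c3@1, authorship .
After op 2 (insert('b')): buffer="ubbb" (len 4), cursors c1@4 c2@4 c3@4, authorship .123
After op 3 (move_left): buffer="ubbb" (len 4), cursors c1@3 c2@3 c3@3, authorship .123
After op 4 (move_left): buffer="ubbb" (len 4), cursors c1@2 c2@2 c3@2, authorship .123
After op 5 (move_left): buffer="ubbb" (len 4), cursors c1@1 c2@1 c3@1, authorship .123
After op 6 (delete): buffer="bbb" (len 3), cursors c1@0 c2@0 c3@0, authorship 123
After op 7 (insert('a')): buffer="aaabbb" (len 6), cursors c1@3 c2@3 c3@3, authorship 123123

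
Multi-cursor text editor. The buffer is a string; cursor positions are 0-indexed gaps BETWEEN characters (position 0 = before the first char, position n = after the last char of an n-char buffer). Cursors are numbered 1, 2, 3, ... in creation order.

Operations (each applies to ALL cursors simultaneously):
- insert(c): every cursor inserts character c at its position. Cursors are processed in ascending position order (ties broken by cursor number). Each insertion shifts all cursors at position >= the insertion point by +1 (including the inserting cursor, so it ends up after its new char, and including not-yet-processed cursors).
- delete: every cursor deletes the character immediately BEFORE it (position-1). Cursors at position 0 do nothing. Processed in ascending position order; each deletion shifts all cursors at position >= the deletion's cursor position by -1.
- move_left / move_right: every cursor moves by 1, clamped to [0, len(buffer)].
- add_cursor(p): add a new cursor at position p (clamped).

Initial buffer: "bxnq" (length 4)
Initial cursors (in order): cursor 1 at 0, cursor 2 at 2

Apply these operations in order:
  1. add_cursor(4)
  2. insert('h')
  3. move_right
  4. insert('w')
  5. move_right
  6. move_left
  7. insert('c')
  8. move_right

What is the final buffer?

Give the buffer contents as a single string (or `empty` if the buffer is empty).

After op 1 (add_cursor(4)): buffer="bxnq" (len 4), cursors c1@0 c2@2 c3@4, authorship ....
After op 2 (insert('h')): buffer="hbxhnqh" (len 7), cursors c1@1 c2@4 c3@7, authorship 1..2..3
After op 3 (move_right): buffer="hbxhnqh" (len 7), cursors c1@2 c2@5 c3@7, authorship 1..2..3
After op 4 (insert('w')): buffer="hbwxhnwqhw" (len 10), cursors c1@3 c2@7 c3@10, authorship 1.1.2.2.33
After op 5 (move_right): buffer="hbwxhnwqhw" (len 10), cursors c1@4 c2@8 c3@10, authorship 1.1.2.2.33
After op 6 (move_left): buffer="hbwxhnwqhw" (len 10), cursors c1@3 c2@7 c3@9, authorship 1.1.2.2.33
After op 7 (insert('c')): buffer="hbwcxhnwcqhcw" (len 13), cursors c1@4 c2@9 c3@12, authorship 1.11.2.22.333
After op 8 (move_right): buffer="hbwcxhnwcqhcw" (len 13), cursors c1@5 c2@10 c3@13, authorship 1.11.2.22.333

Answer: hbwcxhnwcqhcw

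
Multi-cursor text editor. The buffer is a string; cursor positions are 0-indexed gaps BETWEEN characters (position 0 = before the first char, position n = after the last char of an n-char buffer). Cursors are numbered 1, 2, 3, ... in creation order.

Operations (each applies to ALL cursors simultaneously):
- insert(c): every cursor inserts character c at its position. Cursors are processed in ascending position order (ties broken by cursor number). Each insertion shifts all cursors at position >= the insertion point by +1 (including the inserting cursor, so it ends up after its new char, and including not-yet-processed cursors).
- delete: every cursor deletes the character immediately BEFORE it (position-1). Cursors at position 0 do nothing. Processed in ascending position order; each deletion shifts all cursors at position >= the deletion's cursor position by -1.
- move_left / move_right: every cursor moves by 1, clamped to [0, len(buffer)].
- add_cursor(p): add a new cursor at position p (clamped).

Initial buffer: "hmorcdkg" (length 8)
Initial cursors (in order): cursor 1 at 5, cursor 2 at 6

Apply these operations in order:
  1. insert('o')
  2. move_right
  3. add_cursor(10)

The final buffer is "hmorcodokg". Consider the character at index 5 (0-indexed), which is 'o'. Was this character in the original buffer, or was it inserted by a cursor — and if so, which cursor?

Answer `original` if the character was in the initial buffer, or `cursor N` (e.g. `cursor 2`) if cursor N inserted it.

Answer: cursor 1

Derivation:
After op 1 (insert('o')): buffer="hmorcodokg" (len 10), cursors c1@6 c2@8, authorship .....1.2..
After op 2 (move_right): buffer="hmorcodokg" (len 10), cursors c1@7 c2@9, authorship .....1.2..
After op 3 (add_cursor(10)): buffer="hmorcodokg" (len 10), cursors c1@7 c2@9 c3@10, authorship .....1.2..
Authorship (.=original, N=cursor N): . . . . . 1 . 2 . .
Index 5: author = 1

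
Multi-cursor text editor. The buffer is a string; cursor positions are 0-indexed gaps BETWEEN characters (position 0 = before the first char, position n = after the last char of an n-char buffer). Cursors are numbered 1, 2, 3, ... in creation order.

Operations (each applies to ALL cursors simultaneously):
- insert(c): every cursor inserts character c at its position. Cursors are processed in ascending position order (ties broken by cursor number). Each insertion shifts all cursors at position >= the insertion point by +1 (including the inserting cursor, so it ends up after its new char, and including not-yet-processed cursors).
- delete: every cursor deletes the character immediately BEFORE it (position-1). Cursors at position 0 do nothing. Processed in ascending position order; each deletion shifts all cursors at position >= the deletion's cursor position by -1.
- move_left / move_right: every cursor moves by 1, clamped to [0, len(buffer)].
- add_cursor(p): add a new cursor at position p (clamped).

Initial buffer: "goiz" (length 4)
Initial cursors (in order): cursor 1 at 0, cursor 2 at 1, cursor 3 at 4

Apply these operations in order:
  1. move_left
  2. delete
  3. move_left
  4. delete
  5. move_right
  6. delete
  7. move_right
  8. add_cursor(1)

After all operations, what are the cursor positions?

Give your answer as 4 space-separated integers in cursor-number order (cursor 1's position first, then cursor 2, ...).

Answer: 1 1 1 1

Derivation:
After op 1 (move_left): buffer="goiz" (len 4), cursors c1@0 c2@0 c3@3, authorship ....
After op 2 (delete): buffer="goz" (len 3), cursors c1@0 c2@0 c3@2, authorship ...
After op 3 (move_left): buffer="goz" (len 3), cursors c1@0 c2@0 c3@1, authorship ...
After op 4 (delete): buffer="oz" (len 2), cursors c1@0 c2@0 c3@0, authorship ..
After op 5 (move_right): buffer="oz" (len 2), cursors c1@1 c2@1 c3@1, authorship ..
After op 6 (delete): buffer="z" (len 1), cursors c1@0 c2@0 c3@0, authorship .
After op 7 (move_right): buffer="z" (len 1), cursors c1@1 c2@1 c3@1, authorship .
After op 8 (add_cursor(1)): buffer="z" (len 1), cursors c1@1 c2@1 c3@1 c4@1, authorship .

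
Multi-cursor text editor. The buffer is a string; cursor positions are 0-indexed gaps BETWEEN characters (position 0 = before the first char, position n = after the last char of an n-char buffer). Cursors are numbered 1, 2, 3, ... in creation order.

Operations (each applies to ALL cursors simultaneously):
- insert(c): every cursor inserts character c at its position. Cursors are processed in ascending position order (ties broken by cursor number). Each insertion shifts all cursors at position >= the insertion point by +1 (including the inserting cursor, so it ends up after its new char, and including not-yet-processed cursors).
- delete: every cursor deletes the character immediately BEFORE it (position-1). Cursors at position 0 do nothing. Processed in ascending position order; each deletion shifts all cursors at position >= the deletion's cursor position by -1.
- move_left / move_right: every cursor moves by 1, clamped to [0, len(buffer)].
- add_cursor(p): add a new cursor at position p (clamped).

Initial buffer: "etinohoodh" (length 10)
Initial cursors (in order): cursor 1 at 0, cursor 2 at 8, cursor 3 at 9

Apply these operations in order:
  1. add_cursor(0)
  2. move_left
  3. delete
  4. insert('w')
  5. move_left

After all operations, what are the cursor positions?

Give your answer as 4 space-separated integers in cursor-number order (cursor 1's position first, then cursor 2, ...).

Answer: 1 9 9 1

Derivation:
After op 1 (add_cursor(0)): buffer="etinohoodh" (len 10), cursors c1@0 c4@0 c2@8 c3@9, authorship ..........
After op 2 (move_left): buffer="etinohoodh" (len 10), cursors c1@0 c4@0 c2@7 c3@8, authorship ..........
After op 3 (delete): buffer="etinohdh" (len 8), cursors c1@0 c4@0 c2@6 c3@6, authorship ........
After op 4 (insert('w')): buffer="wwetinohwwdh" (len 12), cursors c1@2 c4@2 c2@10 c3@10, authorship 14......23..
After op 5 (move_left): buffer="wwetinohwwdh" (len 12), cursors c1@1 c4@1 c2@9 c3@9, authorship 14......23..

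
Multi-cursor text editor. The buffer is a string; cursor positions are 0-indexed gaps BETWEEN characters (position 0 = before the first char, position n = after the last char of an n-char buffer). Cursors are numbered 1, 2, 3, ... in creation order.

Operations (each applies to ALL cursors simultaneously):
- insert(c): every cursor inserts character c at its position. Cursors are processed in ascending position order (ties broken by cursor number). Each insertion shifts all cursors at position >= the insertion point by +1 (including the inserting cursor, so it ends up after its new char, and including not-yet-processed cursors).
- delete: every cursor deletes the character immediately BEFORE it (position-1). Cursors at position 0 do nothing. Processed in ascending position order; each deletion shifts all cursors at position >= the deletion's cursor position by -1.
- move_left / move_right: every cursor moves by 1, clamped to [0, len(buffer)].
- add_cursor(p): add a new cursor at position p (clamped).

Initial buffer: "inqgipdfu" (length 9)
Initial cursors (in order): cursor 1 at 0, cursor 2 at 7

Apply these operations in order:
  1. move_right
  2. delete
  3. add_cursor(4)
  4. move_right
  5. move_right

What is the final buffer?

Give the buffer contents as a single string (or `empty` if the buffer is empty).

After op 1 (move_right): buffer="inqgipdfu" (len 9), cursors c1@1 c2@8, authorship .........
After op 2 (delete): buffer="nqgipdu" (len 7), cursors c1@0 c2@6, authorship .......
After op 3 (add_cursor(4)): buffer="nqgipdu" (len 7), cursors c1@0 c3@4 c2@6, authorship .......
After op 4 (move_right): buffer="nqgipdu" (len 7), cursors c1@1 c3@5 c2@7, authorship .......
After op 5 (move_right): buffer="nqgipdu" (len 7), cursors c1@2 c3@6 c2@7, authorship .......

Answer: nqgipdu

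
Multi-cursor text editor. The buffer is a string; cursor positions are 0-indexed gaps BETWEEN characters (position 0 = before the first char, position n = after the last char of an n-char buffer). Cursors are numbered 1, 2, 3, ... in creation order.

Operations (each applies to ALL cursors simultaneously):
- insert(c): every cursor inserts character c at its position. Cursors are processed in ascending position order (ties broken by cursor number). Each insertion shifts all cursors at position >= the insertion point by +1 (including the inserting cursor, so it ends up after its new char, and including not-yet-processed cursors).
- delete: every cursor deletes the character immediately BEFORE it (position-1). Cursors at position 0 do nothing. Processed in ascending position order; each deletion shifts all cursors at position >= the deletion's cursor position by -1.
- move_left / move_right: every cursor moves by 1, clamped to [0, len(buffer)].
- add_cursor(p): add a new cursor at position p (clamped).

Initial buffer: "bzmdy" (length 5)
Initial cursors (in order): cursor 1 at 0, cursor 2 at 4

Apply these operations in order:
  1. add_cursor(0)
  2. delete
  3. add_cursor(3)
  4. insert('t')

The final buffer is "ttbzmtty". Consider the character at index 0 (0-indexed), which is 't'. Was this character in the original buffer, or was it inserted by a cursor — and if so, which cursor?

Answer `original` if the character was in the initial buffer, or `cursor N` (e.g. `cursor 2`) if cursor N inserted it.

Answer: cursor 1

Derivation:
After op 1 (add_cursor(0)): buffer="bzmdy" (len 5), cursors c1@0 c3@0 c2@4, authorship .....
After op 2 (delete): buffer="bzmy" (len 4), cursors c1@0 c3@0 c2@3, authorship ....
After op 3 (add_cursor(3)): buffer="bzmy" (len 4), cursors c1@0 c3@0 c2@3 c4@3, authorship ....
After op 4 (insert('t')): buffer="ttbzmtty" (len 8), cursors c1@2 c3@2 c2@7 c4@7, authorship 13...24.
Authorship (.=original, N=cursor N): 1 3 . . . 2 4 .
Index 0: author = 1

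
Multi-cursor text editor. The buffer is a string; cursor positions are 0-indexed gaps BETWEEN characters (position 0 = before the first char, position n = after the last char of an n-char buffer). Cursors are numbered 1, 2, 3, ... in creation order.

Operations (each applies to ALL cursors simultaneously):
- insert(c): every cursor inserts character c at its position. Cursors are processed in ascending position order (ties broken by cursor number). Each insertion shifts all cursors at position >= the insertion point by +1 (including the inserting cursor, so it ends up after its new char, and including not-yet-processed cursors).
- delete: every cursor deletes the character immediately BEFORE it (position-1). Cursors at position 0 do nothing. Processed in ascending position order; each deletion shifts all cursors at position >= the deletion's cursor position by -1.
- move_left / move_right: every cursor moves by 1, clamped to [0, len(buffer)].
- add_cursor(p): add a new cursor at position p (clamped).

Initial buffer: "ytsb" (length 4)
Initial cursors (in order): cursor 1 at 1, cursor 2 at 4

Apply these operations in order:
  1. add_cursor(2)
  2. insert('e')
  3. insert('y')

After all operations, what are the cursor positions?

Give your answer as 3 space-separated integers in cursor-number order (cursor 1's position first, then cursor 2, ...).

After op 1 (add_cursor(2)): buffer="ytsb" (len 4), cursors c1@1 c3@2 c2@4, authorship ....
After op 2 (insert('e')): buffer="yetesbe" (len 7), cursors c1@2 c3@4 c2@7, authorship .1.3..2
After op 3 (insert('y')): buffer="yeyteysbey" (len 10), cursors c1@3 c3@6 c2@10, authorship .11.33..22

Answer: 3 10 6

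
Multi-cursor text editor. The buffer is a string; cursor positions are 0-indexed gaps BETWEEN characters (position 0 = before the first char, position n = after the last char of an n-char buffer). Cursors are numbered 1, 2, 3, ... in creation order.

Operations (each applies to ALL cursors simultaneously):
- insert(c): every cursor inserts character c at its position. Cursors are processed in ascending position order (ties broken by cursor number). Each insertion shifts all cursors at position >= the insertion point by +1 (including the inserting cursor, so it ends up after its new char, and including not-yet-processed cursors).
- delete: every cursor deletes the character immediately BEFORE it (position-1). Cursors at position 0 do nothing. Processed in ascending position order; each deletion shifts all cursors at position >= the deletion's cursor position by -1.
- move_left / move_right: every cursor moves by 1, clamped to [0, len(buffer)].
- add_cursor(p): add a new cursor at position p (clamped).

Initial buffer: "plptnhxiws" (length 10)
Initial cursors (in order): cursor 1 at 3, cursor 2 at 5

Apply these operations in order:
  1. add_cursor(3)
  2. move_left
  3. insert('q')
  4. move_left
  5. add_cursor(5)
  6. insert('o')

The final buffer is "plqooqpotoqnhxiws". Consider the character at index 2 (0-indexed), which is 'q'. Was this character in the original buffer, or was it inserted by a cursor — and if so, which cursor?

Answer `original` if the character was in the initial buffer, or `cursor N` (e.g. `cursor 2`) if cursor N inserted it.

After op 1 (add_cursor(3)): buffer="plptnhxiws" (len 10), cursors c1@3 c3@3 c2@5, authorship ..........
After op 2 (move_left): buffer="plptnhxiws" (len 10), cursors c1@2 c3@2 c2@4, authorship ..........
After op 3 (insert('q')): buffer="plqqptqnhxiws" (len 13), cursors c1@4 c3@4 c2@7, authorship ..13..2......
After op 4 (move_left): buffer="plqqptqnhxiws" (len 13), cursors c1@3 c3@3 c2@6, authorship ..13..2......
After op 5 (add_cursor(5)): buffer="plqqptqnhxiws" (len 13), cursors c1@3 c3@3 c4@5 c2@6, authorship ..13..2......
After op 6 (insert('o')): buffer="plqooqpotoqnhxiws" (len 17), cursors c1@5 c3@5 c4@8 c2@10, authorship ..1133.4.22......
Authorship (.=original, N=cursor N): . . 1 1 3 3 . 4 . 2 2 . . . . . .
Index 2: author = 1

Answer: cursor 1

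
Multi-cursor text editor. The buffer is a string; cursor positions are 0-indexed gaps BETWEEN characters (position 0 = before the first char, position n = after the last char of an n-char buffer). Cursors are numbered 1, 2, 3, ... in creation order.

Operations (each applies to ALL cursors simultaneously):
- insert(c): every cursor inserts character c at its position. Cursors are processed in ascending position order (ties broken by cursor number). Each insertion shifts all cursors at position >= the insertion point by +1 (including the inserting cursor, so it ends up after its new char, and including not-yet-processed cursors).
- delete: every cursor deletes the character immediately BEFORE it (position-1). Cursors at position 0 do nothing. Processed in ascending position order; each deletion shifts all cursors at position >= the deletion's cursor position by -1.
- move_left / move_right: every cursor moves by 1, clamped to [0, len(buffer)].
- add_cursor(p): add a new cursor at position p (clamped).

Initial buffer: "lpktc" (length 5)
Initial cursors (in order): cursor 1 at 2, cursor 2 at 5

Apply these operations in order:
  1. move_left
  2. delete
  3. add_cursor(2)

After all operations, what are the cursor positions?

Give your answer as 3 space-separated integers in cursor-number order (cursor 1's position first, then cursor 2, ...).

Answer: 0 2 2

Derivation:
After op 1 (move_left): buffer="lpktc" (len 5), cursors c1@1 c2@4, authorship .....
After op 2 (delete): buffer="pkc" (len 3), cursors c1@0 c2@2, authorship ...
After op 3 (add_cursor(2)): buffer="pkc" (len 3), cursors c1@0 c2@2 c3@2, authorship ...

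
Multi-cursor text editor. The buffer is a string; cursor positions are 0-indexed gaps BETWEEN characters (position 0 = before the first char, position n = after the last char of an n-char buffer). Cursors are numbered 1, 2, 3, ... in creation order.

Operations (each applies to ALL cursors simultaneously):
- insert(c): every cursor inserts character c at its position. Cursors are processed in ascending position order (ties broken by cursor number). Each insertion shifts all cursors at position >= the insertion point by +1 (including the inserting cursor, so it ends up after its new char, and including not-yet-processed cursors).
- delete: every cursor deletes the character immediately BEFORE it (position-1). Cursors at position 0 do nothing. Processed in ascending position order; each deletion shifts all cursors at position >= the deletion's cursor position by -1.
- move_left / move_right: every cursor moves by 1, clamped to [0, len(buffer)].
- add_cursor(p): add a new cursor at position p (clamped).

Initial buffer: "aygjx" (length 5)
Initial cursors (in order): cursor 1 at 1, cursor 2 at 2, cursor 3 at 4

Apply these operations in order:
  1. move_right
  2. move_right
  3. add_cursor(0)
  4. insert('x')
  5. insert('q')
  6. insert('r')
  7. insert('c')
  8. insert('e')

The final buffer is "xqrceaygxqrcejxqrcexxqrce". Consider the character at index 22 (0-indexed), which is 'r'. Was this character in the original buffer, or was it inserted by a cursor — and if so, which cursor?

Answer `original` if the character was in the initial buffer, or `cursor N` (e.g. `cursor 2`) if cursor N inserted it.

Answer: cursor 3

Derivation:
After op 1 (move_right): buffer="aygjx" (len 5), cursors c1@2 c2@3 c3@5, authorship .....
After op 2 (move_right): buffer="aygjx" (len 5), cursors c1@3 c2@4 c3@5, authorship .....
After op 3 (add_cursor(0)): buffer="aygjx" (len 5), cursors c4@0 c1@3 c2@4 c3@5, authorship .....
After op 4 (insert('x')): buffer="xaygxjxxx" (len 9), cursors c4@1 c1@5 c2@7 c3@9, authorship 4...1.2.3
After op 5 (insert('q')): buffer="xqaygxqjxqxxq" (len 13), cursors c4@2 c1@7 c2@10 c3@13, authorship 44...11.22.33
After op 6 (insert('r')): buffer="xqraygxqrjxqrxxqr" (len 17), cursors c4@3 c1@9 c2@13 c3@17, authorship 444...111.222.333
After op 7 (insert('c')): buffer="xqrcaygxqrcjxqrcxxqrc" (len 21), cursors c4@4 c1@11 c2@16 c3@21, authorship 4444...1111.2222.3333
After op 8 (insert('e')): buffer="xqrceaygxqrcejxqrcexxqrce" (len 25), cursors c4@5 c1@13 c2@19 c3@25, authorship 44444...11111.22222.33333
Authorship (.=original, N=cursor N): 4 4 4 4 4 . . . 1 1 1 1 1 . 2 2 2 2 2 . 3 3 3 3 3
Index 22: author = 3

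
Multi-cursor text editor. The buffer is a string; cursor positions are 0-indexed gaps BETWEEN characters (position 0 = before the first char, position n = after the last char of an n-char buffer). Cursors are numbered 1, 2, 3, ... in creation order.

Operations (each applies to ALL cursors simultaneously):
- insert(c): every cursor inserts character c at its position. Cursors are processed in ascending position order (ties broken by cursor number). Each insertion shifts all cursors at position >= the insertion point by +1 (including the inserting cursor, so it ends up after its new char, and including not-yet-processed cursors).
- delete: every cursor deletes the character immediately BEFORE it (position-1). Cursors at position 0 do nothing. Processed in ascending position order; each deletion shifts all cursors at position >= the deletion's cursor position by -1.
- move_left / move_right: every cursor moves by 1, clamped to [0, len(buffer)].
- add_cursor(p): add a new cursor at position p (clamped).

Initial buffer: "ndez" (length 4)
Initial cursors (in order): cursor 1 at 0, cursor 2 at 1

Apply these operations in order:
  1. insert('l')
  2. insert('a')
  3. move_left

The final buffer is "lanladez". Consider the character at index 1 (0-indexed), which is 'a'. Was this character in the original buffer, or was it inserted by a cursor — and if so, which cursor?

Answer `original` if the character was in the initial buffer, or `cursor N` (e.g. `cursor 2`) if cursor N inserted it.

Answer: cursor 1

Derivation:
After op 1 (insert('l')): buffer="lnldez" (len 6), cursors c1@1 c2@3, authorship 1.2...
After op 2 (insert('a')): buffer="lanladez" (len 8), cursors c1@2 c2@5, authorship 11.22...
After op 3 (move_left): buffer="lanladez" (len 8), cursors c1@1 c2@4, authorship 11.22...
Authorship (.=original, N=cursor N): 1 1 . 2 2 . . .
Index 1: author = 1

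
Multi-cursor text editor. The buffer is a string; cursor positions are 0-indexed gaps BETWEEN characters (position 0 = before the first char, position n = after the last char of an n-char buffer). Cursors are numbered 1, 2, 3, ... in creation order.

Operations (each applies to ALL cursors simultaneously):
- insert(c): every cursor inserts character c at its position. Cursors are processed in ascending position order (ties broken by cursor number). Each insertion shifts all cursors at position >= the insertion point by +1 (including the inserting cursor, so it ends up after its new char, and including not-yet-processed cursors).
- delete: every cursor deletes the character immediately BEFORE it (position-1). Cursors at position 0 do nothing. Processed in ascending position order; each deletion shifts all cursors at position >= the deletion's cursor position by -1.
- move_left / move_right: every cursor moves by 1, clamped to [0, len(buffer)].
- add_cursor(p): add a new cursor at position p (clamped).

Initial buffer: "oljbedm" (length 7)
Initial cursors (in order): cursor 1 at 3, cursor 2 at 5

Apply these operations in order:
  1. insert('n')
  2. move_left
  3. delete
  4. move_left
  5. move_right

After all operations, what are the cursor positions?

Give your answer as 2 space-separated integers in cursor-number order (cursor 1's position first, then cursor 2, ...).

After op 1 (insert('n')): buffer="oljnbendm" (len 9), cursors c1@4 c2@7, authorship ...1..2..
After op 2 (move_left): buffer="oljnbendm" (len 9), cursors c1@3 c2@6, authorship ...1..2..
After op 3 (delete): buffer="olnbndm" (len 7), cursors c1@2 c2@4, authorship ..1.2..
After op 4 (move_left): buffer="olnbndm" (len 7), cursors c1@1 c2@3, authorship ..1.2..
After op 5 (move_right): buffer="olnbndm" (len 7), cursors c1@2 c2@4, authorship ..1.2..

Answer: 2 4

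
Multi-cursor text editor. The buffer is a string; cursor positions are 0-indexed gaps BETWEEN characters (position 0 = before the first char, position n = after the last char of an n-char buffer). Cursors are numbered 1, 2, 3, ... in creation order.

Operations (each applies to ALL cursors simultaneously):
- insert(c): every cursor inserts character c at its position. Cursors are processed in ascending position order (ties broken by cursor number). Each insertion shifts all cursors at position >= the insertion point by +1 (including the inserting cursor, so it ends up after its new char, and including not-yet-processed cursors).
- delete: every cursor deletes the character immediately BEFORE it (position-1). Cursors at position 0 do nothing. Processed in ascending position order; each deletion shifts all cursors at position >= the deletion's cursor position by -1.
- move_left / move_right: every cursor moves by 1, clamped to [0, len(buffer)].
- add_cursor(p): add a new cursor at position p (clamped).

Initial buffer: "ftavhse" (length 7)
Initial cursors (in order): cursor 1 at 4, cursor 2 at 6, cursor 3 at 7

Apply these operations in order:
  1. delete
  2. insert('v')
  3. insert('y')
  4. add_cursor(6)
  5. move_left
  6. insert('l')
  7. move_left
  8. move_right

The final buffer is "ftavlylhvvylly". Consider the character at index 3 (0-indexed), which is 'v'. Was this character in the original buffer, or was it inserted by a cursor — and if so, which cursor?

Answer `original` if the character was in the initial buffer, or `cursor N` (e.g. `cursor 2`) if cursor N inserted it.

Answer: cursor 1

Derivation:
After op 1 (delete): buffer="ftah" (len 4), cursors c1@3 c2@4 c3@4, authorship ....
After op 2 (insert('v')): buffer="ftavhvv" (len 7), cursors c1@4 c2@7 c3@7, authorship ...1.23
After op 3 (insert('y')): buffer="ftavyhvvyy" (len 10), cursors c1@5 c2@10 c3@10, authorship ...11.2323
After op 4 (add_cursor(6)): buffer="ftavyhvvyy" (len 10), cursors c1@5 c4@6 c2@10 c3@10, authorship ...11.2323
After op 5 (move_left): buffer="ftavyhvvyy" (len 10), cursors c1@4 c4@5 c2@9 c3@9, authorship ...11.2323
After op 6 (insert('l')): buffer="ftavlylhvvylly" (len 14), cursors c1@5 c4@7 c2@13 c3@13, authorship ...1114.232233
After op 7 (move_left): buffer="ftavlylhvvylly" (len 14), cursors c1@4 c4@6 c2@12 c3@12, authorship ...1114.232233
After op 8 (move_right): buffer="ftavlylhvvylly" (len 14), cursors c1@5 c4@7 c2@13 c3@13, authorship ...1114.232233
Authorship (.=original, N=cursor N): . . . 1 1 1 4 . 2 3 2 2 3 3
Index 3: author = 1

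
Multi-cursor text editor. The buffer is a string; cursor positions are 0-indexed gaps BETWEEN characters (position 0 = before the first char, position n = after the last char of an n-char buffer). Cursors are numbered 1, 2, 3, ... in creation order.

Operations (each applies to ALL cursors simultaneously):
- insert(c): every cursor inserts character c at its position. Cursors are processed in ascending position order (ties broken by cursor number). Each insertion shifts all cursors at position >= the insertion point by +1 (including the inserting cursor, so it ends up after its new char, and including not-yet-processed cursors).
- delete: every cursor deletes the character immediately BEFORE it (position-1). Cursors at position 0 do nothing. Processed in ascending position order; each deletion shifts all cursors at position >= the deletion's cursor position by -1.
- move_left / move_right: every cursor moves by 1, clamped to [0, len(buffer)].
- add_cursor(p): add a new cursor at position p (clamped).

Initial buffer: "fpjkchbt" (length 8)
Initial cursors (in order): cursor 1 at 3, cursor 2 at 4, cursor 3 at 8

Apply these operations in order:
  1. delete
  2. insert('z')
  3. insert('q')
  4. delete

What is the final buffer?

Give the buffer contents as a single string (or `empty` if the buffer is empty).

After op 1 (delete): buffer="fpchb" (len 5), cursors c1@2 c2@2 c3@5, authorship .....
After op 2 (insert('z')): buffer="fpzzchbz" (len 8), cursors c1@4 c2@4 c3@8, authorship ..12...3
After op 3 (insert('q')): buffer="fpzzqqchbzq" (len 11), cursors c1@6 c2@6 c3@11, authorship ..1212...33
After op 4 (delete): buffer="fpzzchbz" (len 8), cursors c1@4 c2@4 c3@8, authorship ..12...3

Answer: fpzzchbz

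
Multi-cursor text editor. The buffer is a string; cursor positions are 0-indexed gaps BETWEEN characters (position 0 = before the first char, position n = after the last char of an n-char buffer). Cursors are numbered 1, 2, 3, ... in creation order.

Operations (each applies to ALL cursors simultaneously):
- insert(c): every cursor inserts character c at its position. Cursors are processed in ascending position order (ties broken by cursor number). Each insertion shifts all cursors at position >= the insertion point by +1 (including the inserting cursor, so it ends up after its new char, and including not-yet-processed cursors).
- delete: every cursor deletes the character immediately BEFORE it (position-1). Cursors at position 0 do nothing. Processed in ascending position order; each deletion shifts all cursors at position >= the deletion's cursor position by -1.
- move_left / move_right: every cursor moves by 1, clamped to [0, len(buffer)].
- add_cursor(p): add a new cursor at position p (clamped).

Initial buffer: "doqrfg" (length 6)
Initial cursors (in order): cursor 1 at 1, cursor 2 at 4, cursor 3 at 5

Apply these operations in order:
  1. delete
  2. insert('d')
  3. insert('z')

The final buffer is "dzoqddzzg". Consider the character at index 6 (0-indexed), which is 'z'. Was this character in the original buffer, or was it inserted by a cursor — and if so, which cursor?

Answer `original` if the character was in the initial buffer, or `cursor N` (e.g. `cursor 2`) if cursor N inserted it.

Answer: cursor 2

Derivation:
After op 1 (delete): buffer="oqg" (len 3), cursors c1@0 c2@2 c3@2, authorship ...
After op 2 (insert('d')): buffer="doqddg" (len 6), cursors c1@1 c2@5 c3@5, authorship 1..23.
After op 3 (insert('z')): buffer="dzoqddzzg" (len 9), cursors c1@2 c2@8 c3@8, authorship 11..2323.
Authorship (.=original, N=cursor N): 1 1 . . 2 3 2 3 .
Index 6: author = 2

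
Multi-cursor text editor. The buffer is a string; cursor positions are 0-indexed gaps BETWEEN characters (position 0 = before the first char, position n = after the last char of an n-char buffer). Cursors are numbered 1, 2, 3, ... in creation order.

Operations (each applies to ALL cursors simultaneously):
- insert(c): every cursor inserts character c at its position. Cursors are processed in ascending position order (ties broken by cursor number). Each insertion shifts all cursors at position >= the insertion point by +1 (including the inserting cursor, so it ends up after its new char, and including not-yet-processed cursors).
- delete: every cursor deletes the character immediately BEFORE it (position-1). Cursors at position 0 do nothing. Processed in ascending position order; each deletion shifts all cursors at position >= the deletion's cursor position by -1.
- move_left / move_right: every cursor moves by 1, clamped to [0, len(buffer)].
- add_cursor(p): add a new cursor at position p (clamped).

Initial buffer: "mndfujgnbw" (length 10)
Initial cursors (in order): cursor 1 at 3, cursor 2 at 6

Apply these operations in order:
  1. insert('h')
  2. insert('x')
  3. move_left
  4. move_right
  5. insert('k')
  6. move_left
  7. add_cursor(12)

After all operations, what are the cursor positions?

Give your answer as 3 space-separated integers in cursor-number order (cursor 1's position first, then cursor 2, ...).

Answer: 5 11 12

Derivation:
After op 1 (insert('h')): buffer="mndhfujhgnbw" (len 12), cursors c1@4 c2@8, authorship ...1...2....
After op 2 (insert('x')): buffer="mndhxfujhxgnbw" (len 14), cursors c1@5 c2@10, authorship ...11...22....
After op 3 (move_left): buffer="mndhxfujhxgnbw" (len 14), cursors c1@4 c2@9, authorship ...11...22....
After op 4 (move_right): buffer="mndhxfujhxgnbw" (len 14), cursors c1@5 c2@10, authorship ...11...22....
After op 5 (insert('k')): buffer="mndhxkfujhxkgnbw" (len 16), cursors c1@6 c2@12, authorship ...111...222....
After op 6 (move_left): buffer="mndhxkfujhxkgnbw" (len 16), cursors c1@5 c2@11, authorship ...111...222....
After op 7 (add_cursor(12)): buffer="mndhxkfujhxkgnbw" (len 16), cursors c1@5 c2@11 c3@12, authorship ...111...222....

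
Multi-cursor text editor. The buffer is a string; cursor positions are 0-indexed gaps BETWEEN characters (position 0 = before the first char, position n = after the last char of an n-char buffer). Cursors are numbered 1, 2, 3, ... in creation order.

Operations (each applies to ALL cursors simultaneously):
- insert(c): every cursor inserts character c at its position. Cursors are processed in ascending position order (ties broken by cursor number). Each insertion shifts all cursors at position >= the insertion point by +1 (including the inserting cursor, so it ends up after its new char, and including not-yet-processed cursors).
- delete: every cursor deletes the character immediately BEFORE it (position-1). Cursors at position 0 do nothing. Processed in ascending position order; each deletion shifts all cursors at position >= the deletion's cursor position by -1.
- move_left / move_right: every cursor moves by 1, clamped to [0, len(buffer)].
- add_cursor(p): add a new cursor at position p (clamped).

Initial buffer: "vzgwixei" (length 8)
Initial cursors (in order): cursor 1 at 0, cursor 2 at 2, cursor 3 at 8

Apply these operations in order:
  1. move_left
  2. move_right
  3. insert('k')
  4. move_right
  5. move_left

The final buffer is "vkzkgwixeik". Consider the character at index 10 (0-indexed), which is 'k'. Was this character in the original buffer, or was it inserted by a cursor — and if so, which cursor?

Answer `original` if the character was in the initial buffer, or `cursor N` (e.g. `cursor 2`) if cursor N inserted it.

Answer: cursor 3

Derivation:
After op 1 (move_left): buffer="vzgwixei" (len 8), cursors c1@0 c2@1 c3@7, authorship ........
After op 2 (move_right): buffer="vzgwixei" (len 8), cursors c1@1 c2@2 c3@8, authorship ........
After op 3 (insert('k')): buffer="vkzkgwixeik" (len 11), cursors c1@2 c2@4 c3@11, authorship .1.2......3
After op 4 (move_right): buffer="vkzkgwixeik" (len 11), cursors c1@3 c2@5 c3@11, authorship .1.2......3
After op 5 (move_left): buffer="vkzkgwixeik" (len 11), cursors c1@2 c2@4 c3@10, authorship .1.2......3
Authorship (.=original, N=cursor N): . 1 . 2 . . . . . . 3
Index 10: author = 3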